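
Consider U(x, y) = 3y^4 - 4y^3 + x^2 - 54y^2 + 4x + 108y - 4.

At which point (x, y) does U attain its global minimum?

U(x,y) separates as P(x) + Q(y) − 4, so its minimum is min P + min Q − 4.
P'(x) = 2x + 4 vanishes at x ∈ {-2}; Q'(y) = 12(y - 3)(y - 1)(y + 3) vanishes at y ∈ {-3, 1, 3}.
Local minima of P (where P''>0): P(-2)=-4. Local minima of Q: Q(-3)=-459, Q(3)=-27.
So the global minimum of U is P(-2) + Q(-3) − 4 = -4 − 459 − 4 = -467, attained at (-2, -3).

(-2, -3)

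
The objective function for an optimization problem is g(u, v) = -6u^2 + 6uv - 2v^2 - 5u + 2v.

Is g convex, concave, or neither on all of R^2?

g is quadratic, so its Hessian is the constant matrix H = [[-12, 6], [6, -4]].
det(H) = 12, tr(H) = -16.
det(H) > 0 and tr(H) < 0, so H is negative definite everywhere: concave.

concave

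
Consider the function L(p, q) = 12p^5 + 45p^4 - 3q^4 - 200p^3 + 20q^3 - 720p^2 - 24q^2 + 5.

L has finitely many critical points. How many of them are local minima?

2

L separates as a function of p plus a function of q, so ∇L=0 decouples.
∂L/∂p = 60p(p - 3)(p + 2)(p + 4) = 0 at p ∈ {-4, -2, 0, 3}; ∂L/∂q = -12q(q - 4)(q - 1) = 0 at q ∈ {0, 1, 4}.
The Hessian is diagonal: diag(L_pp, L_qq). Second derivatives: L_pp(-4)=-3360, L_pp(-2)=1200, L_pp(0)=-1440, L_pp(3)=6300; L_qq(0)=-48, L_qq(1)=36, L_qq(4)=-144.
Local minima occur where both diagonal entries positive: (-2, 1), (3, 1). Count: 2.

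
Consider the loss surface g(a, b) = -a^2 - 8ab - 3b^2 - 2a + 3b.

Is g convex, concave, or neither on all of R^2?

g is quadratic, so its Hessian is the constant matrix H = [[-2, -8], [-8, -6]].
det(H) = -52, tr(H) = -8.
det(H) < 0, so H is indefinite: neither convex nor concave.

neither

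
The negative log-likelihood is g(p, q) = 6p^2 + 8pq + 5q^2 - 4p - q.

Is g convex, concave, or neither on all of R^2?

convex

g is quadratic, so its Hessian is the constant matrix H = [[12, 8], [8, 10]].
det(H) = 56, tr(H) = 22.
det(H) > 0 and tr(H) > 0, so H is positive definite everywhere: convex.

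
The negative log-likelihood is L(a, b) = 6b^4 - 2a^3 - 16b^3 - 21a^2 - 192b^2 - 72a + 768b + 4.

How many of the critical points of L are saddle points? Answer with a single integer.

L separates as a function of a plus a function of b, so ∇L=0 decouples.
∂L/∂a = -6(a + 3)(a + 4) = 0 at a ∈ {-4, -3}; ∂L/∂b = 24(b - 4)(b - 2)(b + 4) = 0 at b ∈ {-4, 2, 4}.
The Hessian is diagonal: diag(L_aa, L_bb). Second derivatives: L_aa(-4)=6, L_aa(-3)=-6; L_bb(-4)=1152, L_bb(2)=-288, L_bb(4)=384.
Saddle points occur where the two diagonal entries have opposite signs: (-4, 2), (-3, -4), (-3, 4). Count: 3.

3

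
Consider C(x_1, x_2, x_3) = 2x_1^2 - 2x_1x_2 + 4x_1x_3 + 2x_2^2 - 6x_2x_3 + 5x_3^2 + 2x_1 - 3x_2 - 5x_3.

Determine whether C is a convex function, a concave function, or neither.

convex

C is quadratic, so its Hessian is the constant matrix H = [[4, -2, 4], [-2, 4, -6], [4, -6, 10]].
Leading principal minors: 4, 12, 8.
All positive ⇒ H ≻ 0 ⇒ convex.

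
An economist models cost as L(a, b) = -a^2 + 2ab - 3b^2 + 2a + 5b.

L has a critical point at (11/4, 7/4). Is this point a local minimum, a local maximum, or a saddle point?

The Hessian of L is constant: H = [[-2, 2], [2, -6]].
det(H) = (-2)·(-6) − 2² = 8.
det(H) > 0 and tr(H) = -8 < 0, so H is negative definite and the point is a local maximum.

local maximum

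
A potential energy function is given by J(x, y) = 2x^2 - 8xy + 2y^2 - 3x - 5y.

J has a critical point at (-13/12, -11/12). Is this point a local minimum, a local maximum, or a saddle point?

The Hessian of J is constant: H = [[4, -8], [-8, 4]].
det(H) = 4·4 − (-8)² = -48.
Since det(H) < 0, H is indefinite and the critical point is a saddle point.

saddle point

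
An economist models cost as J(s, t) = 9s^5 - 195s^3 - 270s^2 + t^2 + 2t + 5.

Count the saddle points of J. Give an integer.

J separates as a function of s plus a function of t, so ∇J=0 decouples.
∂J/∂s = 45s(s - 4)(s + 1)(s + 3) = 0 at s ∈ {-3, -1, 0, 4}; ∂J/∂t = 2(t + 1) = 0 at t ∈ {-1}.
The Hessian is diagonal: diag(J_ss, J_tt). Second derivatives: J_ss(-3)=-1890, J_ss(-1)=450, J_ss(0)=-540, J_ss(4)=6300; J_tt(-1)=2.
Saddle points occur where the two diagonal entries have opposite signs: (-3, -1), (0, -1). Count: 2.

2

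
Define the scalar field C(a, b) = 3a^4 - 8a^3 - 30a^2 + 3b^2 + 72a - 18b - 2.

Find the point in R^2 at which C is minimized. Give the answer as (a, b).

(-2, 3)

C(a,b) separates as P(a) + Q(b) − 2, so its minimum is min P + min Q − 2.
P'(a) = 12(a - 3)(a - 1)(a + 2) vanishes at a ∈ {-2, 1, 3}; Q'(b) = 6b - 18 vanishes at b ∈ {3}.
Local minima of P (where P''>0): P(-2)=-152, P(3)=-27. Local minima of Q: Q(3)=-27.
So the global minimum of C is P(-2) + Q(3) − 2 = -152 − 27 − 2 = -181, attained at (-2, 3).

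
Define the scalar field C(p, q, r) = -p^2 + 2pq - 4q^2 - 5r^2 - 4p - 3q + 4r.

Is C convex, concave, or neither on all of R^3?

concave

C is quadratic, so its Hessian is the constant matrix H = [[-2, 2, 0], [2, -8, 0], [0, 0, -10]].
Leading principal minors: -2, 12, -120.
Signs alternate −, +, − ⇒ H ≺ 0 ⇒ concave.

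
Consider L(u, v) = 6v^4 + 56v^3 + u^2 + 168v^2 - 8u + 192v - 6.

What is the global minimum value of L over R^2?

-150

L(u,v) separates as P(u) + Q(v) − 6, so its minimum is min P + min Q − 6.
P'(u) = 2u - 8 vanishes at u ∈ {4}; Q'(v) = 24(v + 1)(v + 2)(v + 4) vanishes at v ∈ {-4, -2, -1}.
Local minima of P (where P''>0): P(4)=-16. Local minima of Q: Q(-4)=-128, Q(-1)=-74.
So the global minimum of L is P(4) + Q(-4) − 6 = -16 − 128 − 6 = -150, attained at (4, -4).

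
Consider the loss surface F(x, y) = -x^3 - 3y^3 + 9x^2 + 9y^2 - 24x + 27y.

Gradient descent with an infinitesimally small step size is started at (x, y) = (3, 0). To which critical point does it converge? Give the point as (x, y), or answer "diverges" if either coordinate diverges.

(2, -1)

F is separable, so gradient descent decouples: x follows -∂F/∂x, y follows -∂F/∂y.
∂F/∂x = -3(x - 4)(x - 2); at x=3 this is 3, so x decreases.
∂F/∂y = -9(y - 3)(y + 1); at y=0 this is 27, so y decreases.
x converges to its nearest critical value 2 (a local min of the x-part); y converges to -1. The iterate converges to (2, -1).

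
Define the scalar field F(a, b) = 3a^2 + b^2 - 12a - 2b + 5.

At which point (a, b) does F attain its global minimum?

(2, 1)

F(a,b) separates as P(a) + Q(b) + 5, so its minimum is min P + min Q + 5.
P'(a) = 6a - 12 vanishes at a ∈ {2}; Q'(b) = 2b - 2 vanishes at b ∈ {1}.
Local minima of P (where P''>0): P(2)=-12. Local minima of Q: Q(1)=-1.
So the global minimum of F is P(2) + Q(1) + 5 = -12 − 1 + 5 = -8, attained at (2, 1).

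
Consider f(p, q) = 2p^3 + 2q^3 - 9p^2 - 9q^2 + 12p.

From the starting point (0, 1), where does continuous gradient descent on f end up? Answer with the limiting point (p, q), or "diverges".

diverges

f is separable, so gradient descent decouples: p follows -∂f/∂p, q follows -∂f/∂q.
∂f/∂p = 6(p - 2)(p - 1); at p=0 this is 12, so p decreases.
∂f/∂q = 6q(q - 3); at q=1 this is -12, so q increases.
The p-coordinate has no critical point in that direction and runs off to infinity.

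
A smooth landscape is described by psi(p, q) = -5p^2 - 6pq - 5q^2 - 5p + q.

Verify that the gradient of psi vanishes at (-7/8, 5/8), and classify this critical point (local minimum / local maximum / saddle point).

∇psi = (-10p - 6q - 5, -6p - 10q + 1); substituting (-7/8, 5/8) gives ∇psi = (0, 0), so (-7/8, 5/8) is indeed a critical point.
The Hessian of psi is constant: H = [[-10, -6], [-6, -10]].
det(H) = (-10)·(-10) − (-6)² = 64.
det(H) > 0 and tr(H) = -20 < 0, so H is negative definite and the point is a local maximum.

local maximum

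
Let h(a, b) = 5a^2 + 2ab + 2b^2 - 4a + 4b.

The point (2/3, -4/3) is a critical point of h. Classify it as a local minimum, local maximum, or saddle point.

The Hessian of h is constant: H = [[10, 2], [2, 4]].
det(H) = 10·4 − 2² = 36.
det(H) > 0 and tr(H) = 14 > 0, so H is positive definite and the point is a local minimum.

local minimum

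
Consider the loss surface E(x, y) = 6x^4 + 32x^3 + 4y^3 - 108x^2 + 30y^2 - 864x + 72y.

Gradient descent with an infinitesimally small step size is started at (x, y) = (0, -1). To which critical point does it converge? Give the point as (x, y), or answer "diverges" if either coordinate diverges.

(3, -2)

E is separable, so gradient descent decouples: x follows -∂E/∂x, y follows -∂E/∂y.
∂E/∂x = 24(x - 3)(x + 3)(x + 4); at x=0 this is -864, so x increases.
∂E/∂y = 12(y + 2)(y + 3); at y=-1 this is 24, so y decreases.
x converges to its nearest critical value 3 (a local min of the x-part); y converges to -2. The iterate converges to (3, -2).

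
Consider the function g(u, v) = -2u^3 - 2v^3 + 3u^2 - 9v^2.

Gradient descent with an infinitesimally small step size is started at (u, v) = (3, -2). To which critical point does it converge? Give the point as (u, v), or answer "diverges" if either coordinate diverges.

g is separable, so gradient descent decouples: u follows -∂g/∂u, v follows -∂g/∂v.
∂g/∂u = -6u(u - 1); at u=3 this is -36, so u increases.
∂g/∂v = -6v(v + 3); at v=-2 this is 12, so v decreases.
The u-coordinate has no critical point in that direction and runs off to infinity.

diverges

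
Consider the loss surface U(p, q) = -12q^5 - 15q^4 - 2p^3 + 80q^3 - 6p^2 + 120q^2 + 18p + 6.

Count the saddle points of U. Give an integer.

U separates as a function of p plus a function of q, so ∇U=0 decouples.
∂U/∂p = -6(p - 1)(p + 3) = 0 at p ∈ {-3, 1}; ∂U/∂q = -60q(q - 2)(q + 1)(q + 2) = 0 at q ∈ {-2, -1, 0, 2}.
The Hessian is diagonal: diag(U_pp, U_qq). Second derivatives: U_pp(-3)=24, U_pp(1)=-24; U_qq(-2)=480, U_qq(-1)=-180, U_qq(0)=240, U_qq(2)=-1440.
Saddle points occur where the two diagonal entries have opposite signs: (-3, -1), (-3, 2), (1, -2), (1, 0). Count: 4.

4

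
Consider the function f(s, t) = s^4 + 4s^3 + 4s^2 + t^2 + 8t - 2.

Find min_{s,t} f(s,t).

-18

f(s,t) separates as P(s) + Q(t) − 2, so its minimum is min P + min Q − 2.
P'(s) = 4s(s + 1)(s + 2) vanishes at s ∈ {-2, -1, 0}; Q'(t) = 2(t + 4) vanishes at t ∈ {-4}.
Local minima of P (where P''>0): P(-2)=0, P(0)=0. Local minima of Q: Q(-4)=-16.
So the global minimum of f is P(-2) + Q(-4) − 2 = 0 − 16 − 2 = -18, attained at (-2, -4).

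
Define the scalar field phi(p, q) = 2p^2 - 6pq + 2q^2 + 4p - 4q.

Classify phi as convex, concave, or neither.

neither

phi is quadratic, so its Hessian is the constant matrix H = [[4, -6], [-6, 4]].
det(H) = -20, tr(H) = 8.
det(H) < 0, so H is indefinite: neither convex nor concave.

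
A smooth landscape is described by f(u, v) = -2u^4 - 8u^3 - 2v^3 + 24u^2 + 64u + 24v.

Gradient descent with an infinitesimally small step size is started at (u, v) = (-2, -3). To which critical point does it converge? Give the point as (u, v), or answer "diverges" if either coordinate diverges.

f is separable, so gradient descent decouples: u follows -∂f/∂u, v follows -∂f/∂v.
∂f/∂u = -8(u - 2)(u + 1)(u + 4); at u=-2 this is -64, so u increases.
∂f/∂v = -6(v - 2)(v + 2); at v=-3 this is -30, so v increases.
u converges to its nearest critical value -1 (a local min of the u-part); v converges to -2. The iterate converges to (-1, -2).

(-1, -2)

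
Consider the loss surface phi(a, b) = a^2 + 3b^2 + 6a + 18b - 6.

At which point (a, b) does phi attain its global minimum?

phi(a,b) separates as P(a) + Q(b) − 6, so its minimum is min P + min Q − 6.
P'(a) = 2a + 6 vanishes at a ∈ {-3}; Q'(b) = 6b + 18 vanishes at b ∈ {-3}.
Local minima of P (where P''>0): P(-3)=-9. Local minima of Q: Q(-3)=-27.
So the global minimum of phi is P(-3) + Q(-3) − 6 = -9 − 27 − 6 = -42, attained at (-3, -3).

(-3, -3)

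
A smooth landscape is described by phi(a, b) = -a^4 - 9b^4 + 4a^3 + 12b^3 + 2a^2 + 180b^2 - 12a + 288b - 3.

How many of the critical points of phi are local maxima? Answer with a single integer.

4

phi separates as a function of a plus a function of b, so ∇phi=0 decouples.
∂phi/∂a = -4(a - 3)(a - 1)(a + 1) = 0 at a ∈ {-1, 1, 3}; ∂phi/∂b = -36(b - 4)(b + 1)(b + 2) = 0 at b ∈ {-2, -1, 4}.
The Hessian is diagonal: diag(phi_aa, phi_bb). Second derivatives: phi_aa(-1)=-32, phi_aa(1)=16, phi_aa(3)=-32; phi_bb(-2)=-216, phi_bb(-1)=180, phi_bb(4)=-1080.
Local maxima occur where both diagonal entries negative: (-1, -2), (-1, 4), (3, -2), (3, 4). Count: 4.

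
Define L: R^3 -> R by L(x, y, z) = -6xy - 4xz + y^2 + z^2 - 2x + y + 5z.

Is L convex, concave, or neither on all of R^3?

L is quadratic, so its Hessian is the constant matrix H = [[0, -6, -4], [-6, 2, 0], [-4, 0, 2]].
Leading principal minors: 0, -36, -104.
Neither pattern holds ⇒ H is indefinite ⇒ neither convex nor concave.

neither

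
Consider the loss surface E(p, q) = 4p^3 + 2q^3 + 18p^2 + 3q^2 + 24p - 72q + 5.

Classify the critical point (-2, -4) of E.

The mixed partial ∂²E/∂p∂q is 0, so the Hessian at any point is diag(E_pp, E_qq) = diag(12(2p + 3), 6(2q + 1)).
At (-2, -4): H = diag(-12, -42).
Both eigenvalues are negative, so H is negative definite: a local maximum.

local maximum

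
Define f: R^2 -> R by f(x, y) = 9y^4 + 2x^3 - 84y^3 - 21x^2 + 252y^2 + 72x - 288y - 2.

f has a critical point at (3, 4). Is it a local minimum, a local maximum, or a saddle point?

The mixed partial ∂²f/∂x∂y is 0, so the Hessian at any point is diag(f_xx, f_yy) = diag(6(2x - 7), 36(3y^2 - 14y + 14)).
At (3, 4): H = diag(-6, 216).
The eigenvalues have opposite signs, so H is indefinite: a saddle point.

saddle point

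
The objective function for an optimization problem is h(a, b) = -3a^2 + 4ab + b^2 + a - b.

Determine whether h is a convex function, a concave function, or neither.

neither

h is quadratic, so its Hessian is the constant matrix H = [[-6, 4], [4, 2]].
det(H) = -28, tr(H) = -4.
det(H) < 0, so H is indefinite: neither convex nor concave.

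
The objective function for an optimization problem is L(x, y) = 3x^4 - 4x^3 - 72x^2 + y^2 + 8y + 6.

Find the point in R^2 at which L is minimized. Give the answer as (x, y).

(4, -4)

L(x,y) separates as P(x) + Q(y) + 6, so its minimum is min P + min Q + 6.
P'(x) = 12x(x - 4)(x + 3) vanishes at x ∈ {-3, 0, 4}; Q'(y) = 2y + 8 vanishes at y ∈ {-4}.
Local minima of P (where P''>0): P(-3)=-297, P(4)=-640. Local minima of Q: Q(-4)=-16.
So the global minimum of L is P(4) + Q(-4) + 6 = -640 − 16 + 6 = -650, attained at (4, -4).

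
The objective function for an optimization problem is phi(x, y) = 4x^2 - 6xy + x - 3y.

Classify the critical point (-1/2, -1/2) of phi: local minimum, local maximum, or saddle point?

saddle point

The Hessian of phi is constant: H = [[8, -6], [-6, 0]].
det(H) = 8·0 − (-6)² = -36.
Since det(H) < 0, H is indefinite and the critical point is a saddle point.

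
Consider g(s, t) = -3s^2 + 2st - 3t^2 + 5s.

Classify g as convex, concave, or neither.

g is quadratic, so its Hessian is the constant matrix H = [[-6, 2], [2, -6]].
det(H) = 32, tr(H) = -12.
det(H) > 0 and tr(H) < 0, so H is negative definite everywhere: concave.

concave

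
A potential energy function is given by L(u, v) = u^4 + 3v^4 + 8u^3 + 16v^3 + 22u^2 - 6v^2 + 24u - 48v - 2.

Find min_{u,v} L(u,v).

L(u,v) separates as P(u) + Q(v) − 2, so its minimum is min P + min Q − 2.
P'(u) = 4(u + 1)(u + 2)(u + 3) vanishes at u ∈ {-3, -2, -1}; Q'(v) = 12(v - 1)(v + 1)(v + 4) vanishes at v ∈ {-4, -1, 1}.
Local minima of P (where P''>0): P(-3)=-9, P(-1)=-9. Local minima of Q: Q(-4)=-160, Q(1)=-35.
So the global minimum of L is P(-3) + Q(-4) − 2 = -9 − 160 − 2 = -171, attained at (-3, -4).

-171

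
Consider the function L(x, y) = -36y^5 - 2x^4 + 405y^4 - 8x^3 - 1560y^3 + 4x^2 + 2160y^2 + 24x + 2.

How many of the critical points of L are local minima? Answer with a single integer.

L separates as a function of x plus a function of y, so ∇L=0 decouples.
∂L/∂x = -8(x - 1)(x + 1)(x + 3) = 0 at x ∈ {-3, -1, 1}; ∂L/∂y = -180y(y - 4)(y - 3)(y - 2) = 0 at y ∈ {0, 2, 3, 4}.
The Hessian is diagonal: diag(L_xx, L_yy). Second derivatives: L_xx(-3)=-64, L_xx(-1)=32, L_xx(1)=-64; L_yy(0)=4320, L_yy(2)=-720, L_yy(3)=540, L_yy(4)=-1440.
Local minima occur where both diagonal entries positive: (-1, 0), (-1, 3). Count: 2.

2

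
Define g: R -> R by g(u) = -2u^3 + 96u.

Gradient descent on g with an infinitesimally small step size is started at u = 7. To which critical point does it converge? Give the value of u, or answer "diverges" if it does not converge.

g'(u) = -6(u - 4)(u + 4), so g'(7) = -198.
Gradient descent moves in the -g' direction, i.e. u is increasing.
There is no critical point above u=7, and g' keeps the same sign, so the iterate runs off to +∞.

diverges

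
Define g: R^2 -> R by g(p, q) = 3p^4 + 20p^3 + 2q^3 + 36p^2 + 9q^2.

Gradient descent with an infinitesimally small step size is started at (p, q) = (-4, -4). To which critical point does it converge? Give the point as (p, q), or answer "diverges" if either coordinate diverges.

g is separable, so gradient descent decouples: p follows -∂g/∂p, q follows -∂g/∂q.
∂g/∂p = 12p(p + 2)(p + 3); at p=-4 this is -96, so p increases.
∂g/∂q = 6q(q + 3); at q=-4 this is 24, so q decreases.
The q-coordinate has no critical point in that direction and runs off to infinity.

diverges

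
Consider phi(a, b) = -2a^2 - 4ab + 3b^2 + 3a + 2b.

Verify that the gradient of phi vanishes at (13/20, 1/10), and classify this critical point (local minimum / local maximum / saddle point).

saddle point

∇phi = (-4a - 4b + 3, -4a + 6b + 2); substituting (13/20, 1/10) gives ∇phi = (0, 0), so (13/20, 1/10) is indeed a critical point.
The Hessian of phi is constant: H = [[-4, -4], [-4, 6]].
det(H) = (-4)·6 − (-4)² = -40.
Since det(H) < 0, H is indefinite and the critical point is a saddle point.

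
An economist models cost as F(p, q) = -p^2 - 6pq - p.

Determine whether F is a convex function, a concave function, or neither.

F is quadratic, so its Hessian is the constant matrix H = [[-2, -6], [-6, 0]].
det(H) = -36, tr(H) = -2.
det(H) < 0, so H is indefinite: neither convex nor concave.

neither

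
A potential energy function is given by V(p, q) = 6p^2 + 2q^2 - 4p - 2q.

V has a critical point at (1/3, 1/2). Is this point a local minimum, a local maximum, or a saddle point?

local minimum

The Hessian of V is constant: H = [[12, 0], [0, 4]].
det(H) = 12·4 − 0² = 48.
det(H) > 0 and tr(H) = 16 > 0, so H is positive definite and the point is a local minimum.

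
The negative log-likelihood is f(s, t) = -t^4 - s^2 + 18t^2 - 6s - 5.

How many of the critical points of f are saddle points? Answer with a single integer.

f separates as a function of s plus a function of t, so ∇f=0 decouples.
∂f/∂s = -2(s + 3) = 0 at s ∈ {-3}; ∂f/∂t = -4t(t - 3)(t + 3) = 0 at t ∈ {-3, 0, 3}.
The Hessian is diagonal: diag(f_ss, f_tt). Second derivatives: f_ss(-3)=-2; f_tt(-3)=-72, f_tt(0)=36, f_tt(3)=-72.
Saddle points occur where the two diagonal entries have opposite signs: (-3, 0). Count: 1.

1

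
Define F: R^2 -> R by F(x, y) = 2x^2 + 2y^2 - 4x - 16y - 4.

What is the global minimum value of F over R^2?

F(x,y) separates as P(x) + Q(y) − 4, so its minimum is min P + min Q − 4.
P'(x) = 4x - 4 vanishes at x ∈ {1}; Q'(y) = 4y - 16 vanishes at y ∈ {4}.
Local minima of P (where P''>0): P(1)=-2. Local minima of Q: Q(4)=-32.
So the global minimum of F is P(1) + Q(4) − 4 = -2 − 32 − 4 = -38, attained at (1, 4).

-38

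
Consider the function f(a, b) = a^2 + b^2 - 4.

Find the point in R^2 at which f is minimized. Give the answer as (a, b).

(0, 0)

f(a,b) separates as P(a) + Q(b) − 4, so its minimum is min P + min Q − 4.
P'(a) = 2a vanishes at a ∈ {0}; Q'(b) = 2b vanishes at b ∈ {0}.
Local minima of P (where P''>0): P(0)=0. Local minima of Q: Q(0)=0.
So the global minimum of f is P(0) + Q(0) − 4 = 0 + 0 − 4 = -4, attained at (0, 0).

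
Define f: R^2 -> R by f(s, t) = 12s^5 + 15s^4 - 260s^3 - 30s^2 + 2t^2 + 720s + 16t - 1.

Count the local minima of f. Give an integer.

2

f separates as a function of s plus a function of t, so ∇f=0 decouples.
∂f/∂s = 60(s - 3)(s - 1)(s + 1)(s + 4) = 0 at s ∈ {-4, -1, 1, 3}; ∂f/∂t = 4(t + 4) = 0 at t ∈ {-4}.
The Hessian is diagonal: diag(f_ss, f_tt). Second derivatives: f_ss(-4)=-6300, f_ss(-1)=1440, f_ss(1)=-1200, f_ss(3)=3360; f_tt(-4)=4.
Local minima occur where both diagonal entries positive: (-1, -4), (3, -4). Count: 2.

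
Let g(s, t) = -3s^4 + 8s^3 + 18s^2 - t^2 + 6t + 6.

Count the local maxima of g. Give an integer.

g separates as a function of s plus a function of t, so ∇g=0 decouples.
∂g/∂s = -12s(s - 3)(s + 1) = 0 at s ∈ {-1, 0, 3}; ∂g/∂t = -2(t - 3) = 0 at t ∈ {3}.
The Hessian is diagonal: diag(g_ss, g_tt). Second derivatives: g_ss(-1)=-48, g_ss(0)=36, g_ss(3)=-144; g_tt(3)=-2.
Local maxima occur where both diagonal entries negative: (-1, 3), (3, 3). Count: 2.

2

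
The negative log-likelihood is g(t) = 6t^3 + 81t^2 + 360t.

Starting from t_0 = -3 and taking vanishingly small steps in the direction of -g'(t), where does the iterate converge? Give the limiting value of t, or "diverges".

g'(t) = 18(t + 4)(t + 5), so g'(-3) = 36.
Gradient descent moves in the -g' direction, i.e. t is decreasing.
The nearest critical point in that direction is t = -4, where g'' = 18 > 0 (a local minimum). The iterate converges there.

-4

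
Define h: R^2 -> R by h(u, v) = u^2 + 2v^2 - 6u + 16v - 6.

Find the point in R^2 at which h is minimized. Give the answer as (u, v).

h(u,v) separates as P(u) + Q(v) − 6, so its minimum is min P + min Q − 6.
P'(u) = 2u - 6 vanishes at u ∈ {3}; Q'(v) = 4v + 16 vanishes at v ∈ {-4}.
Local minima of P (where P''>0): P(3)=-9. Local minima of Q: Q(-4)=-32.
So the global minimum of h is P(3) + Q(-4) − 6 = -9 − 32 − 6 = -47, attained at (3, -4).

(3, -4)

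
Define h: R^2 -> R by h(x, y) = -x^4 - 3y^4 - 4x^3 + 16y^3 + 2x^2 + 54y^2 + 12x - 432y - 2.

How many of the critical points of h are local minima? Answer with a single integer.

1

h separates as a function of x plus a function of y, so ∇h=0 decouples.
∂h/∂x = -4(x - 1)(x + 1)(x + 3) = 0 at x ∈ {-3, -1, 1}; ∂h/∂y = -12(y - 4)(y - 3)(y + 3) = 0 at y ∈ {-3, 3, 4}.
The Hessian is diagonal: diag(h_xx, h_yy). Second derivatives: h_xx(-3)=-32, h_xx(-1)=16, h_xx(1)=-32; h_yy(-3)=-504, h_yy(3)=72, h_yy(4)=-84.
Local minima occur where both diagonal entries positive: (-1, 3). Count: 1.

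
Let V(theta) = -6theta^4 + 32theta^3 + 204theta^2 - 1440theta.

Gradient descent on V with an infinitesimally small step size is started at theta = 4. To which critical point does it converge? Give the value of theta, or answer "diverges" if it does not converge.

3

V'(theta) = -24(theta - 5)(theta - 3)(theta + 4), so V'(4) = 192.
Gradient descent moves in the -V' direction, i.e. theta is decreasing.
The nearest critical point in that direction is theta = 3, where V'' = 336 > 0 (a local minimum). The iterate converges there.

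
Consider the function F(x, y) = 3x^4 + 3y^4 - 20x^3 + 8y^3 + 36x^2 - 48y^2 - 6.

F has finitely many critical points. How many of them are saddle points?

4

F separates as a function of x plus a function of y, so ∇F=0 decouples.
∂F/∂x = 12x(x - 3)(x - 2) = 0 at x ∈ {0, 2, 3}; ∂F/∂y = 12y(y - 2)(y + 4) = 0 at y ∈ {-4, 0, 2}.
The Hessian is diagonal: diag(F_xx, F_yy). Second derivatives: F_xx(0)=72, F_xx(2)=-24, F_xx(3)=36; F_yy(-4)=288, F_yy(0)=-96, F_yy(2)=144.
Saddle points occur where the two diagonal entries have opposite signs: (0, 0), (2, -4), (2, 2), (3, 0). Count: 4.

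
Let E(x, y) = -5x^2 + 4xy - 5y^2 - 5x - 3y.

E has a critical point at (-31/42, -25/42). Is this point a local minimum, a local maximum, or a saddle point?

The Hessian of E is constant: H = [[-10, 4], [4, -10]].
det(H) = (-10)·(-10) − 4² = 84.
det(H) > 0 and tr(H) = -20 < 0, so H is negative definite and the point is a local maximum.

local maximum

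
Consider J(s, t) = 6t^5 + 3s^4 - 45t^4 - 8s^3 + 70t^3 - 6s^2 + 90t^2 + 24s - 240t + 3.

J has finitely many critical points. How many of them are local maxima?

J separates as a function of s plus a function of t, so ∇J=0 decouples.
∂J/∂s = 12(s - 2)(s - 1)(s + 1) = 0 at s ∈ {-1, 1, 2}; ∂J/∂t = 30(t - 4)(t - 2)(t - 1)(t + 1) = 0 at t ∈ {-1, 1, 2, 4}.
The Hessian is diagonal: diag(J_ss, J_tt). Second derivatives: J_ss(-1)=72, J_ss(1)=-24, J_ss(2)=36; J_tt(-1)=-900, J_tt(1)=180, J_tt(2)=-180, J_tt(4)=900.
Local maxima occur where both diagonal entries negative: (1, -1), (1, 2). Count: 2.

2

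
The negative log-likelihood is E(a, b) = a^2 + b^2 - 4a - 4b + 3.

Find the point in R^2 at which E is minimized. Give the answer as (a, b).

E(a,b) separates as P(a) + Q(b) + 3, so its minimum is min P + min Q + 3.
P'(a) = 2a - 4 vanishes at a ∈ {2}; Q'(b) = 2b - 4 vanishes at b ∈ {2}.
Local minima of P (where P''>0): P(2)=-4. Local minima of Q: Q(2)=-4.
So the global minimum of E is P(2) + Q(2) + 3 = -4 − 4 + 3 = -5, attained at (2, 2).

(2, 2)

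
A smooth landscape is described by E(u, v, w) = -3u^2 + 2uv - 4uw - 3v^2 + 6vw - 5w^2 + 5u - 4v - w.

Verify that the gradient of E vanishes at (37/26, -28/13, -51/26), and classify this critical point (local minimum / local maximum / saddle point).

∇E = (-6u + 2v - 4w + 5, 2u - 6v + 6w - 4, -4u + 6v - 10w - 1); substituting (37/26, -28/13, -51/26) gives ∇E = (0, 0, 0), so (37/26, -28/13, -51/26) is indeed a critical point.
The Hessian is constant: H = [[-6, 2, -4], [2, -6, 6], [-4, 6, -10]].
Leading principal minors: Δ₁ = -6, Δ₂ = 32, Δ₃ = -104.
The minors alternate sign starting negative (−, +, −), so H is negative definite: a local maximum.

local maximum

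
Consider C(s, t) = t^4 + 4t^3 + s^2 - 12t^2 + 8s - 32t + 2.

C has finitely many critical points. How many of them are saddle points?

C separates as a function of s plus a function of t, so ∇C=0 decouples.
∂C/∂s = 2(s + 4) = 0 at s ∈ {-4}; ∂C/∂t = 4(t - 2)(t + 1)(t + 4) = 0 at t ∈ {-4, -1, 2}.
The Hessian is diagonal: diag(C_ss, C_tt). Second derivatives: C_ss(-4)=2; C_tt(-4)=72, C_tt(-1)=-36, C_tt(2)=72.
Saddle points occur where the two diagonal entries have opposite signs: (-4, -1). Count: 1.

1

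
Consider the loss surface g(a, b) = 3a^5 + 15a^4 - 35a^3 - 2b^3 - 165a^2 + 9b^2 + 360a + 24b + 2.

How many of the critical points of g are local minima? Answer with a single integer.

g separates as a function of a plus a function of b, so ∇g=0 decouples.
∂g/∂a = 15(a - 2)(a - 1)(a + 3)(a + 4) = 0 at a ∈ {-4, -3, 1, 2}; ∂g/∂b = -6(b - 4)(b + 1) = 0 at b ∈ {-1, 4}.
The Hessian is diagonal: diag(g_aa, g_bb). Second derivatives: g_aa(-4)=-450, g_aa(-3)=300, g_aa(1)=-300, g_aa(2)=450; g_bb(-1)=30, g_bb(4)=-30.
Local minima occur where both diagonal entries positive: (-3, -1), (2, -1). Count: 2.

2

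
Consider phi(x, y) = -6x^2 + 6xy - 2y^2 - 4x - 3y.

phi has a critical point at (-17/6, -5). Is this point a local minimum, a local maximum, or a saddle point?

The Hessian of phi is constant: H = [[-12, 6], [6, -4]].
det(H) = (-12)·(-4) − 6² = 12.
det(H) > 0 and tr(H) = -16 < 0, so H is negative definite and the point is a local maximum.

local maximum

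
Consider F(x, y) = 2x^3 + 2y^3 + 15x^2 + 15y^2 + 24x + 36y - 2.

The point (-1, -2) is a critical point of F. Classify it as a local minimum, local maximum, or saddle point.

local minimum

The mixed partial ∂²F/∂x∂y is 0, so the Hessian at any point is diag(F_xx, F_yy) = diag(6(2x + 5), 6(2y + 5)).
At (-1, -2): H = diag(18, 6).
Both eigenvalues are positive, so H is positive definite: a local minimum.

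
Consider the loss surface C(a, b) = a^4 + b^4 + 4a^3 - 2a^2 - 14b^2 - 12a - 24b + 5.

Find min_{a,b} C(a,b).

C(a,b) separates as P(a) + Q(b) + 5, so its minimum is min P + min Q + 5.
P'(a) = 4(a - 1)(a + 1)(a + 3) vanishes at a ∈ {-3, -1, 1}; Q'(b) = 4(b - 3)(b + 1)(b + 2) vanishes at b ∈ {-2, -1, 3}.
Local minima of P (where P''>0): P(-3)=-9, P(1)=-9. Local minima of Q: Q(-2)=8, Q(3)=-117.
So the global minimum of C is P(-3) + Q(3) + 5 = -9 − 117 + 5 = -121, attained at (-3, 3).

-121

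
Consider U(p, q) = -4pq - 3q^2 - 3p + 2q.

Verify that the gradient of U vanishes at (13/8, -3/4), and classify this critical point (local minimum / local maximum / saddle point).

saddle point

∇U = (-4q - 3, -4p - 6q + 2); substituting (13/8, -3/4) gives ∇U = (0, 0), so (13/8, -3/4) is indeed a critical point.
The Hessian of U is constant: H = [[0, -4], [-4, -6]].
det(H) = 0·(-6) − (-4)² = -16.
Since det(H) < 0, H is indefinite and the critical point is a saddle point.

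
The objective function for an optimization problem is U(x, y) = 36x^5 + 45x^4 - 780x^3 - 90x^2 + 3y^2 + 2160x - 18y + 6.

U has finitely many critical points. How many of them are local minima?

U separates as a function of x plus a function of y, so ∇U=0 decouples.
∂U/∂x = 180(x - 3)(x - 1)(x + 1)(x + 4) = 0 at x ∈ {-4, -1, 1, 3}; ∂U/∂y = 6(y - 3) = 0 at y ∈ {3}.
The Hessian is diagonal: diag(U_xx, U_yy). Second derivatives: U_xx(-4)=-18900, U_xx(-1)=4320, U_xx(1)=-3600, U_xx(3)=10080; U_yy(3)=6.
Local minima occur where both diagonal entries positive: (-1, 3), (3, 3). Count: 2.

2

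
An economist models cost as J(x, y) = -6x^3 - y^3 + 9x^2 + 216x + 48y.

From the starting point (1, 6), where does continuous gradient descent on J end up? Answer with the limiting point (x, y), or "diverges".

diverges

J is separable, so gradient descent decouples: x follows -∂J/∂x, y follows -∂J/∂y.
∂J/∂x = -18(x - 4)(x + 3); at x=1 this is 216, so x decreases.
∂J/∂y = -3(y - 4)(y + 4); at y=6 this is -60, so y increases.
The y-coordinate has no critical point in that direction and runs off to infinity.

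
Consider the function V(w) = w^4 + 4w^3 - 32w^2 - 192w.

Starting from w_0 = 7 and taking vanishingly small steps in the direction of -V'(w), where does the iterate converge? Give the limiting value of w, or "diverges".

4

V'(w) = 4(w - 4)(w + 3)(w + 4), so V'(7) = 1320.
Gradient descent moves in the -V' direction, i.e. w is decreasing.
The nearest critical point in that direction is w = 4, where V'' = 224 > 0 (a local minimum). The iterate converges there.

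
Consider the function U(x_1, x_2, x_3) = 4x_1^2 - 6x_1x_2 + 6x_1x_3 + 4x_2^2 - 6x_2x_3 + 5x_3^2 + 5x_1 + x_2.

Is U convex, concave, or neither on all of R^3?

convex

U is quadratic, so its Hessian is the constant matrix H = [[8, -6, 6], [-6, 8, -6], [6, -6, 10]].
Leading principal minors: 8, 28, 136.
All positive ⇒ H ≻ 0 ⇒ convex.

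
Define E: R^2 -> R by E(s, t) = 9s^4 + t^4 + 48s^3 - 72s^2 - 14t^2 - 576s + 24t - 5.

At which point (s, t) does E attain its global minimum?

E(s,t) separates as P(s) + Q(t) − 5, so its minimum is min P + min Q − 5.
P'(s) = 36(s - 2)(s + 2)(s + 4) vanishes at s ∈ {-4, -2, 2}; Q'(t) = 4(t - 2)(t - 1)(t + 3) vanishes at t ∈ {-3, 1, 2}.
Local minima of P (where P''>0): P(-4)=384, P(2)=-912. Local minima of Q: Q(-3)=-117, Q(2)=8.
So the global minimum of E is P(2) + Q(-3) − 5 = -912 − 117 − 5 = -1034, attained at (2, -3).

(2, -3)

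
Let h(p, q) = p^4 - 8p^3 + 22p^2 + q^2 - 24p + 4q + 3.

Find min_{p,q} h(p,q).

h(p,q) separates as A(p) + B(q) + 3, so its minimum is min A + min B + 3.
A'(p) = 4(p - 3)(p - 2)(p - 1) vanishes at p ∈ {1, 2, 3}; B'(q) = 2q + 4 vanishes at q ∈ {-2}.
Local minima of A (where A''>0): A(1)=-9, A(3)=-9. Local minima of B: B(-2)=-4.
So the global minimum of h is A(1) + B(-2) + 3 = -9 − 4 + 3 = -10, attained at (1, -2).

-10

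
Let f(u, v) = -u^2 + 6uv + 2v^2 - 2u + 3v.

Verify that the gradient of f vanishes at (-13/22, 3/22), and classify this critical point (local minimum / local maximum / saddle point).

saddle point

∇f = (-2u + 6v - 2, 6u + 4v + 3); substituting (-13/22, 3/22) gives ∇f = (0, 0), so (-13/22, 3/22) is indeed a critical point.
The Hessian of f is constant: H = [[-2, 6], [6, 4]].
det(H) = (-2)·4 − 6² = -44.
Since det(H) < 0, H is indefinite and the critical point is a saddle point.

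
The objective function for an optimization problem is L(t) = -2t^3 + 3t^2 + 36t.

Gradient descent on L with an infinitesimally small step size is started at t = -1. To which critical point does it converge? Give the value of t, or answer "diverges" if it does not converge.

-2

L'(t) = -6(t - 3)(t + 2), so L'(-1) = 24.
Gradient descent moves in the -L' direction, i.e. t is decreasing.
The nearest critical point in that direction is t = -2, where L'' = 30 > 0 (a local minimum). The iterate converges there.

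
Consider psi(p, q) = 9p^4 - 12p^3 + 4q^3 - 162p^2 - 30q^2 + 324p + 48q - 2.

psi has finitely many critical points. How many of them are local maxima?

psi separates as a function of p plus a function of q, so ∇psi=0 decouples.
∂psi/∂p = 36(p - 3)(p - 1)(p + 3) = 0 at p ∈ {-3, 1, 3}; ∂psi/∂q = 12(q - 4)(q - 1) = 0 at q ∈ {1, 4}.
The Hessian is diagonal: diag(psi_pp, psi_qq). Second derivatives: psi_pp(-3)=864, psi_pp(1)=-288, psi_pp(3)=432; psi_qq(1)=-36, psi_qq(4)=36.
Local maxima occur where both diagonal entries negative: (1, 1). Count: 1.

1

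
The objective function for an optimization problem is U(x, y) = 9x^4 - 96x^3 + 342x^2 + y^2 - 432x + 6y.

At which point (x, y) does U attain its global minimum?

(1, -3)

U(x,y) separates as P(x) + Q(y), so its minimum is min P + min Q.
P'(x) = 36(x - 4)(x - 3)(x - 1) vanishes at x ∈ {1, 3, 4}; Q'(y) = 2y + 6 vanishes at y ∈ {-3}.
Local minima of P (where P''>0): P(1)=-177, P(4)=-96. Local minima of Q: Q(-3)=-9.
So the global minimum of U is P(1) + Q(-3) = -177 − 9 = -186, attained at (1, -3).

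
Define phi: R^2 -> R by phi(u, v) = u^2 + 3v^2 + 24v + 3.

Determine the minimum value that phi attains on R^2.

phi(u,v) separates as P(u) + Q(v) + 3, so its minimum is min P + min Q + 3.
P'(u) = 2u vanishes at u ∈ {0}; Q'(v) = 6v + 24 vanishes at v ∈ {-4}.
Local minima of P (where P''>0): P(0)=0. Local minima of Q: Q(-4)=-48.
So the global minimum of phi is P(0) + Q(-4) + 3 = 0 − 48 + 3 = -45, attained at (0, -4).

-45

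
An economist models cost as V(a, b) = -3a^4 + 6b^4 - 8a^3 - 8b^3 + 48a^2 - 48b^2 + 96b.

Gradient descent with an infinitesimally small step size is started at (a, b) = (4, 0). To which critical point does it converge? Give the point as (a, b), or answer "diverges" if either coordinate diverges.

diverges

V is separable, so gradient descent decouples: a follows -∂V/∂a, b follows -∂V/∂b.
∂V/∂a = -12a(a - 2)(a + 4); at a=4 this is -768, so a increases.
∂V/∂b = 24(b - 2)(b - 1)(b + 2); at b=0 this is 96, so b decreases.
The a-coordinate has no critical point in that direction and runs off to infinity.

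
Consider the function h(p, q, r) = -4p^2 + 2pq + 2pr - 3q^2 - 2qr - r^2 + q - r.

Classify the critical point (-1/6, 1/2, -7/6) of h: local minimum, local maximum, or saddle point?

The Hessian is constant: H = [[-8, 2, 2], [2, -6, -2], [2, -2, -2]].
Leading principal minors: Δ₁ = -8, Δ₂ = 44, Δ₃ = -48.
The minors alternate sign starting negative (−, +, −), so H is negative definite: a local maximum.

local maximum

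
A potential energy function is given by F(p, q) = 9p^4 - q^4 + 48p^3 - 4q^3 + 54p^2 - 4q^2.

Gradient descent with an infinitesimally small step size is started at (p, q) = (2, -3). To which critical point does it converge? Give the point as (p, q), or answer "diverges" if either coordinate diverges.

diverges

F is separable, so gradient descent decouples: p follows -∂F/∂p, q follows -∂F/∂q.
∂F/∂p = 36p(p + 1)(p + 3); at p=2 this is 1080, so p decreases.
∂F/∂q = -4q(q + 1)(q + 2); at q=-3 this is 24, so q decreases.
The q-coordinate has no critical point in that direction and runs off to infinity.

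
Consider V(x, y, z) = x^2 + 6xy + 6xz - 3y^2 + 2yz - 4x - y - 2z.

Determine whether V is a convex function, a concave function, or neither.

V is quadratic, so its Hessian is the constant matrix H = [[2, 6, 6], [6, -6, 2], [6, 2, 0]].
Leading principal minors: 2, -48, 352.
Neither pattern holds ⇒ H is indefinite ⇒ neither convex nor concave.

neither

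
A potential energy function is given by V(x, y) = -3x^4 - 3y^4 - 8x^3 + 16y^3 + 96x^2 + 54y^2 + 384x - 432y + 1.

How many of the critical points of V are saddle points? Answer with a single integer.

4

V separates as a function of x plus a function of y, so ∇V=0 decouples.
∂V/∂x = -12(x - 4)(x + 2)(x + 4) = 0 at x ∈ {-4, -2, 4}; ∂V/∂y = -12(y - 4)(y - 3)(y + 3) = 0 at y ∈ {-3, 3, 4}.
The Hessian is diagonal: diag(V_xx, V_yy). Second derivatives: V_xx(-4)=-192, V_xx(-2)=144, V_xx(4)=-576; V_yy(-3)=-504, V_yy(3)=72, V_yy(4)=-84.
Saddle points occur where the two diagonal entries have opposite signs: (-4, 3), (-2, -3), (-2, 4), (4, 3). Count: 4.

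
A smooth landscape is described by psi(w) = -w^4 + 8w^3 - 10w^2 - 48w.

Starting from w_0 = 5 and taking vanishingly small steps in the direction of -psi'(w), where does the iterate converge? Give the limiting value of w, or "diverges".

diverges

psi'(w) = -4(w - 4)(w - 3)(w + 1), so psi'(5) = -48.
Gradient descent moves in the -psi' direction, i.e. w is increasing.
There is no critical point above w=5, and psi' keeps the same sign, so the iterate runs off to +∞.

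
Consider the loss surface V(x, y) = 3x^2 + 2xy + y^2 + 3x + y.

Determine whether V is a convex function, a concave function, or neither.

convex

V is quadratic, so its Hessian is the constant matrix H = [[6, 2], [2, 2]].
det(H) = 8, tr(H) = 8.
det(H) > 0 and tr(H) > 0, so H is positive definite everywhere: convex.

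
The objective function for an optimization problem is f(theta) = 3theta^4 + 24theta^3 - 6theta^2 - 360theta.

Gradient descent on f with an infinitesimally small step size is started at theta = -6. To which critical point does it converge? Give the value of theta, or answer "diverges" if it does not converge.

-5

f'(theta) = 12(theta - 2)(theta + 3)(theta + 5), so f'(-6) = -288.
Gradient descent moves in the -f' direction, i.e. theta is increasing.
The nearest critical point in that direction is theta = -5, where f'' = 168 > 0 (a local minimum). The iterate converges there.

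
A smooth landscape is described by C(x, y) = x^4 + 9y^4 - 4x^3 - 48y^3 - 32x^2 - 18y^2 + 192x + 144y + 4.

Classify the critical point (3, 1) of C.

The mixed partial ∂²C/∂x∂y is 0, so the Hessian at any point is diag(C_xx, C_yy) = diag(4(3x^2 - 6x - 16), 36(3y^2 - 8y - 1)).
At (3, 1): H = diag(-28, -216).
Both eigenvalues are negative, so H is negative definite: a local maximum.

local maximum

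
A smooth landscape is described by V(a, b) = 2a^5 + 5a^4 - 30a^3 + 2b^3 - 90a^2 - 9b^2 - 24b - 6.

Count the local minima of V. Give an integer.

V separates as a function of a plus a function of b, so ∇V=0 decouples.
∂V/∂a = 10a(a - 3)(a + 2)(a + 3) = 0 at a ∈ {-3, -2, 0, 3}; ∂V/∂b = 6(b - 4)(b + 1) = 0 at b ∈ {-1, 4}.
The Hessian is diagonal: diag(V_aa, V_bb). Second derivatives: V_aa(-3)=-180, V_aa(-2)=100, V_aa(0)=-180, V_aa(3)=900; V_bb(-1)=-30, V_bb(4)=30.
Local minima occur where both diagonal entries positive: (-2, 4), (3, 4). Count: 2.

2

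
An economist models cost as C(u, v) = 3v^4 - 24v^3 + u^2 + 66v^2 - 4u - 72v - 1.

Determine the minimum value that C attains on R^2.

-32

C(u,v) separates as P(u) + Q(v) − 1, so its minimum is min P + min Q − 1.
P'(u) = 2u - 4 vanishes at u ∈ {2}; Q'(v) = 12(v - 3)(v - 2)(v - 1) vanishes at v ∈ {1, 2, 3}.
Local minima of P (where P''>0): P(2)=-4. Local minima of Q: Q(1)=-27, Q(3)=-27.
So the global minimum of C is P(2) + Q(1) − 1 = -4 − 27 − 1 = -32, attained at (2, 1).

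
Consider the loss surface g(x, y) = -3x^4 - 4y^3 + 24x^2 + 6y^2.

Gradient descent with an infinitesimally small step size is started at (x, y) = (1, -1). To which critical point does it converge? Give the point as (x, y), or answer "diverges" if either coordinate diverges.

(0, 0)

g is separable, so gradient descent decouples: x follows -∂g/∂x, y follows -∂g/∂y.
∂g/∂x = -12x(x - 2)(x + 2); at x=1 this is 36, so x decreases.
∂g/∂y = -12y(y - 1); at y=-1 this is -24, so y increases.
x converges to its nearest critical value 0 (a local min of the x-part); y converges to 0. The iterate converges to (0, 0).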